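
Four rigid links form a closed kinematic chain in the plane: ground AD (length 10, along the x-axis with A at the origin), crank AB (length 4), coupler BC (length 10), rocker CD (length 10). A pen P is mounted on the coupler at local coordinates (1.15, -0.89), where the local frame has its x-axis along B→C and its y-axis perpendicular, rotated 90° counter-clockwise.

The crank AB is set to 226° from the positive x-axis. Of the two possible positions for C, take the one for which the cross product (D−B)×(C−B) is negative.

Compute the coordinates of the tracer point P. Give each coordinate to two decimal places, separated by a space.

A=(0,0), D=(10.00,0)
B = A + 4.00·(cos226°, sin226°) = (-2.7786, -2.8774)
|BD| = 13.0986
circle(B,10.00) ∩ circle(D,10.00): a=6.5493, h=7.5569
  candidates: C₊=(1.9507,5.9336) cross=98.985; C₋=(5.2707,-8.8110) cross=-98.985
  mode - wants cross < 0 → take C=(5.2707,-8.8110) (cross=-98.985)
ex = (C−B)/|BC| = (0.8049,-0.5934); ey = (0.5934,0.8049)
P = B + 1.15·ex + -0.89·ey = (-2.3811,-4.2761)

-2.38 -4.28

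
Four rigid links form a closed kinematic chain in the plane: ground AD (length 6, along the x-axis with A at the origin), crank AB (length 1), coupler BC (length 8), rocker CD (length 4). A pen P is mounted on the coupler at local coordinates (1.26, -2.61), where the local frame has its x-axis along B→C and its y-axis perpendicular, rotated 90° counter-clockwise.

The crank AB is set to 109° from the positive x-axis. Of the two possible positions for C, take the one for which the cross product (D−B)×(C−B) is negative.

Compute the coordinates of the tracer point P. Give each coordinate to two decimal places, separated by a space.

A=(0,0), D=(6.00,0)
B = A + 1.00·(cos109°, sin109°) = (-0.3256, 0.9455)
|BD| = 6.3958
circle(B,8.00) ∩ circle(D,4.00): a=6.9504, h=3.9614
  candidates: C₊=(7.1340,3.8359) cross=25.336; C₋=(5.9628,-3.9998) cross=-25.336
  mode - wants cross < 0 → take C=(5.9628,-3.9998) (cross=-25.336)
ex = (C−B)/|BC| = (0.7860,-0.6182); ey = (0.6182,0.7860)
P = B + 1.26·ex + -2.61·ey = (-0.9486,-1.8850)

-0.95 -1.88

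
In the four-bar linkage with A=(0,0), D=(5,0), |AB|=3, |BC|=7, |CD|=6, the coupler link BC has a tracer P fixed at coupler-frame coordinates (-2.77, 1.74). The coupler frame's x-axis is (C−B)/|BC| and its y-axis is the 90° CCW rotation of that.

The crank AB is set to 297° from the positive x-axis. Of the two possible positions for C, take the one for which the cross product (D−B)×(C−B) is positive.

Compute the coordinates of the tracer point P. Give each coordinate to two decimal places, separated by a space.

-0.16 -5.57

A=(0,0), D=(5.00,0)
B = A + 3.00·(cos297°, sin297°) = (1.3620, -2.6730)
|BD| = 4.5145
circle(B,7.00) ∩ circle(D,6.00): a=3.6970, h=5.9441
  candidates: C₊=(0.8218,4.3061) cross=26.834; C₋=(7.8608,-5.2741) cross=-26.834
  mode + wants cross > 0 → take C=(0.8218,4.3061) (cross=26.834)
ex = (C−B)/|BC| = (-0.0772,0.9970); ey = (-0.9970,-0.0772)
P = B + -2.77·ex + 1.74·ey = (-0.1591,-5.5690)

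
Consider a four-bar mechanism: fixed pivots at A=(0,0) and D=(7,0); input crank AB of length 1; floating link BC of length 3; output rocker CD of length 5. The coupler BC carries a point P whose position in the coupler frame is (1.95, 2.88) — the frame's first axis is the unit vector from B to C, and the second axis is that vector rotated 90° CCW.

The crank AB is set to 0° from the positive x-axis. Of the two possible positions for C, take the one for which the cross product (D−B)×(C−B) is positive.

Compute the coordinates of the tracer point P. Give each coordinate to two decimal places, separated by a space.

-0.31 3.22

A=(0,0), D=(7.00,0)
B = A + 1.00·(cos0°, sin0°) = (1.0000, 0.0000)
|BD| = 6.0000
circle(B,3.00) ∩ circle(D,5.00): a=1.6667, h=2.4944
  candidates: C₊=(2.6667,2.4944) cross=14.967; C₋=(2.6667,-2.4944) cross=-14.967
  mode + wants cross > 0 → take C=(2.6667,2.4944) (cross=14.967)
ex = (C−B)/|BC| = (0.5556,0.8315); ey = (-0.8315,0.5556)
P = B + 1.95·ex + 2.88·ey = (-0.3113,3.2214)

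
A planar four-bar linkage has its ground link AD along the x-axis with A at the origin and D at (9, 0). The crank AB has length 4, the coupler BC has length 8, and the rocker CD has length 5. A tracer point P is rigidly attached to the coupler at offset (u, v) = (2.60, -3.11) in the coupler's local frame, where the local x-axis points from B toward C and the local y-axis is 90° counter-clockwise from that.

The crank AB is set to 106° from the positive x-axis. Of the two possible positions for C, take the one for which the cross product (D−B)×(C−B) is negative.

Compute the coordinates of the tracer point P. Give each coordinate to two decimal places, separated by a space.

-1.57 -0.18

A=(0,0), D=(9.00,0)
B = A + 4.00·(cos106°, sin106°) = (-1.1025, 3.8450)
|BD| = 10.8095
circle(B,8.00) ∩ circle(D,5.00): a=7.2087, h=3.4690
  candidates: C₊=(6.8687,4.5230) cross=37.499; C₋=(4.4007,-1.9613) cross=-37.499
  mode - wants cross < 0 → take C=(4.4007,-1.9613) (cross=-37.499)
ex = (C−B)/|BC| = (0.6879,-0.7258); ey = (0.7258,0.6879)
P = B + 2.60·ex + -3.11·ey = (-1.5712,-0.1814)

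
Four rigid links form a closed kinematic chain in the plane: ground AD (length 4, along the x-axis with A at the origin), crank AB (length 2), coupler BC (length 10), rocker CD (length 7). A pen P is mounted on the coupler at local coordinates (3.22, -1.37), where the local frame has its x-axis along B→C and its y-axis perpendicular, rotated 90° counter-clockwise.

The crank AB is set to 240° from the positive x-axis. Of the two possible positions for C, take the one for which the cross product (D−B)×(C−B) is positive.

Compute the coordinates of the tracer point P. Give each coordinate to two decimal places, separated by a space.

A=(0,0), D=(4.00,0)
B = A + 2.00·(cos240°, sin240°) = (-1.0000, -1.7321)
|BD| = 5.2915
circle(B,10.00) ∩ circle(D,7.00): a=7.4648, h=6.6541
  candidates: C₊=(3.8755,6.9989) cross=35.210; C₋=(8.2316,-5.5761) cross=-35.210
  mode + wants cross > 0 → take C=(3.8755,6.9989) (cross=35.210)
ex = (C−B)/|BC| = (0.4876,0.8731); ey = (-0.8731,0.4876)
P = B + 3.22·ex + -1.37·ey = (1.7661,0.4114)

1.77 0.41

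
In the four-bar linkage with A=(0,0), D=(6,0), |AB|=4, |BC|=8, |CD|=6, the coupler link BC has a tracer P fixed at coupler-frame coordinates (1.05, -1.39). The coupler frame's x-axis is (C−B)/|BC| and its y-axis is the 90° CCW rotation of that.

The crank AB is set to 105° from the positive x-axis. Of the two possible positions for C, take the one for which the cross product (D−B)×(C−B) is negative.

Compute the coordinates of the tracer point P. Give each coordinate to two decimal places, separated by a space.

A=(0,0), D=(6.00,0)
B = A + 4.00·(cos105°, sin105°) = (-1.0353, 3.8637)
|BD| = 8.0264
circle(B,8.00) ∩ circle(D,6.00): a=5.7574, h=5.5544
  candidates: C₊=(6.6850,5.9608) cross=44.582; C₋=(1.3375,-3.7763) cross=-44.582
  mode - wants cross < 0 → take C=(1.3375,-3.7763) (cross=-44.582)
ex = (C−B)/|BC| = (0.2966,-0.9550); ey = (0.9550,0.2966)
P = B + 1.05·ex + -1.39·ey = (-2.0513,2.4487)

-2.05 2.45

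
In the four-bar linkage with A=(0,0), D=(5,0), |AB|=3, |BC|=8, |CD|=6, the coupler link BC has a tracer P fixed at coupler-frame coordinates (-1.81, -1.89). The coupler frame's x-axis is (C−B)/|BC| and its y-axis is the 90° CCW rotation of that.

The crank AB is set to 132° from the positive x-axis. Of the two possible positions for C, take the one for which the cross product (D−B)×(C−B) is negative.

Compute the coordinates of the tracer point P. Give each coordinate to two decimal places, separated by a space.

A=(0,0), D=(5.00,0)
B = A + 3.00·(cos132°, sin132°) = (-2.0074, 2.2294)
|BD| = 7.3535
circle(B,8.00) ∩ circle(D,6.00): a=5.5806, h=5.7321
  candidates: C₊=(5.0484,5.9998) cross=42.151; C₋=(1.5727,-4.9248) cross=-42.151
  mode - wants cross < 0 → take C=(1.5727,-4.9248) (cross=-42.151)
ex = (C−B)/|BC| = (0.4475,-0.8943); ey = (0.8943,0.4475)
P = B + -1.81·ex + -1.89·ey = (-4.5076,3.0023)

-4.51 3.00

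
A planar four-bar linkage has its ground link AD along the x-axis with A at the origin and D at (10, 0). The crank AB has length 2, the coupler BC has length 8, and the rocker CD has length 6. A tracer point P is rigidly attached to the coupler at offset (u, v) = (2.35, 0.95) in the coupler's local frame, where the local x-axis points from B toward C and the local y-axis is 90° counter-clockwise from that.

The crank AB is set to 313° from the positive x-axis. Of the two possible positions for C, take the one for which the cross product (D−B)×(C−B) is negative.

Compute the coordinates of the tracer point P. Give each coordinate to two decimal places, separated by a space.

3.86 -1.90

A=(0,0), D=(10.00,0)
B = A + 2.00·(cos313°, sin313°) = (1.3640, -1.4627)
|BD| = 8.7590
circle(B,8.00) ∩ circle(D,6.00): a=5.9779, h=5.3165
  candidates: C₊=(6.3701,4.7774) cross=46.567; C₋=(8.1457,-5.7063) cross=-46.567
  mode - wants cross < 0 → take C=(8.1457,-5.7063) (cross=-46.567)
ex = (C−B)/|BC| = (0.8477,-0.5304); ey = (0.5304,0.8477)
P = B + 2.35·ex + 0.95·ey = (3.8601,-1.9039)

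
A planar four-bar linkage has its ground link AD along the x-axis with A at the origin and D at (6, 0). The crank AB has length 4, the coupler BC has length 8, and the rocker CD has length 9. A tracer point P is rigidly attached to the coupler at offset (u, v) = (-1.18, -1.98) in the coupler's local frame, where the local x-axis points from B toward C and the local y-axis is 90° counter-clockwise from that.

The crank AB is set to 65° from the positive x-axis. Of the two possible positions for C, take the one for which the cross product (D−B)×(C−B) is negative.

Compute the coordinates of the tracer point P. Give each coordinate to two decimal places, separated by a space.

A=(0,0), D=(6.00,0)
B = A + 4.00·(cos65°, sin65°) = (1.6905, 3.6252)
|BD| = 5.6315
circle(B,8.00) ∩ circle(D,9.00): a=1.3064, h=7.8926
  candidates: C₊=(7.7710,8.8240) cross=44.448; C₋=(-2.3906,-3.2556) cross=-44.448
  mode - wants cross < 0 → take C=(-2.3906,-3.2556) (cross=-44.448)
ex = (C−B)/|BC| = (-0.5101,-0.8601); ey = (0.8601,-0.5101)
P = B + -1.18·ex + -1.98·ey = (0.5894,5.6502)

0.59 5.65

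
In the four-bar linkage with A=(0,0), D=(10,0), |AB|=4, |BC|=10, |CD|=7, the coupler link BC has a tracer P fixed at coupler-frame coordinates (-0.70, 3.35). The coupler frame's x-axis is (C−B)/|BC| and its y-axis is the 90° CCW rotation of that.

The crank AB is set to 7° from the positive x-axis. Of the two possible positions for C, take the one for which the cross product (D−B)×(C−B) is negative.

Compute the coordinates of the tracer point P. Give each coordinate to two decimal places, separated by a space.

6.00 3.24

A=(0,0), D=(10.00,0)
B = A + 4.00·(cos7°, sin7°) = (3.9702, 0.4875)
|BD| = 6.0495
circle(B,10.00) ∩ circle(D,7.00): a=7.2400, h=6.8980
  candidates: C₊=(11.7425,6.7797) cross=41.730; C₋=(10.6308,-6.9715) cross=-41.730
  mode - wants cross < 0 → take C=(10.6308,-6.9715) (cross=-41.730)
ex = (C−B)/|BC| = (0.6661,-0.7459); ey = (0.7459,0.6661)
P = B + -0.70·ex + 3.35·ey = (6.0027,3.2409)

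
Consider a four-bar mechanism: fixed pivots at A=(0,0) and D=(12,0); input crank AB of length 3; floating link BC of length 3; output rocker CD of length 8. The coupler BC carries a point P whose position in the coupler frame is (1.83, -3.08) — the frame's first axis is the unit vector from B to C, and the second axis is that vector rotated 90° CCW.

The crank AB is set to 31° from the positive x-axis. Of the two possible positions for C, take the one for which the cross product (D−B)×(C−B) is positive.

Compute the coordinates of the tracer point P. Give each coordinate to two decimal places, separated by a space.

5.98 0.45

A=(0,0), D=(12.00,0)
B = A + 3.00·(cos31°, sin31°) = (2.5715, 1.5451)
|BD| = 9.5543
circle(B,3.00) ∩ circle(D,8.00): a=1.8988, h=2.3226
  candidates: C₊=(4.8210,3.5301) cross=22.191; C₋=(4.0697,-1.0540) cross=-22.191
  mode + wants cross > 0 → take C=(4.8210,3.5301) (cross=22.191)
ex = (C−B)/|BC| = (0.7498,0.6616); ey = (-0.6616,0.7498)
P = B + 1.83·ex + -3.08·ey = (5.9815,0.4465)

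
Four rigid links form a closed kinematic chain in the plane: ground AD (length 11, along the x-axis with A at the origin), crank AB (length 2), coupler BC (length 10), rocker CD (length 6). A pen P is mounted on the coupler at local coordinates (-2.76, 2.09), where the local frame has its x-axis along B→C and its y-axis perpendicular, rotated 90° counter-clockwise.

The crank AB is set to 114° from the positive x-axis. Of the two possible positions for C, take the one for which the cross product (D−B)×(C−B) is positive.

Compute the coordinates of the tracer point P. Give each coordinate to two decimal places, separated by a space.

A=(0,0), D=(11.00,0)
B = A + 2.00·(cos114°, sin114°) = (-0.8135, 1.8271)
|BD| = 11.9539
circle(B,10.00) ∩ circle(D,6.00): a=8.6539, h=5.0110
  candidates: C₊=(8.5047,5.4565) cross=59.901; C₋=(6.9729,-4.4477) cross=-59.901
  mode + wants cross > 0 → take C=(8.5047,5.4565) (cross=59.901)
ex = (C−B)/|BC| = (0.9318,0.3629); ey = (-0.3629,0.9318)
P = B + -2.76·ex + 2.09·ey = (-4.1438,2.7729)

-4.14 2.77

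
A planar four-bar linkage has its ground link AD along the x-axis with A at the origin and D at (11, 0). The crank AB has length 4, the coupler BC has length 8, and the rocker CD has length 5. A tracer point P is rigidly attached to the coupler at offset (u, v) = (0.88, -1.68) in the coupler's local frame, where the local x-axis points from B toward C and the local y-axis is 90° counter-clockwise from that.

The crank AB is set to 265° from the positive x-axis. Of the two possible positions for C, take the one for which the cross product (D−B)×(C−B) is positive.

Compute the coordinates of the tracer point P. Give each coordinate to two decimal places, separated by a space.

A=(0,0), D=(11.00,0)
B = A + 4.00·(cos265°, sin265°) = (-0.3486, -3.9848)
|BD| = 12.0279
circle(B,8.00) ∩ circle(D,5.00): a=7.6352, h=2.3883
  candidates: C₊=(6.0641,0.7982) cross=28.727; C₋=(7.6466,-3.7087) cross=-28.727
  mode + wants cross > 0 → take C=(6.0641,0.7982) (cross=28.727)
ex = (C−B)/|BC| = (0.8016,0.5979); ey = (-0.5979,0.8016)
P = B + 0.88·ex + -1.68·ey = (1.3612,-4.8053)

1.36 -4.81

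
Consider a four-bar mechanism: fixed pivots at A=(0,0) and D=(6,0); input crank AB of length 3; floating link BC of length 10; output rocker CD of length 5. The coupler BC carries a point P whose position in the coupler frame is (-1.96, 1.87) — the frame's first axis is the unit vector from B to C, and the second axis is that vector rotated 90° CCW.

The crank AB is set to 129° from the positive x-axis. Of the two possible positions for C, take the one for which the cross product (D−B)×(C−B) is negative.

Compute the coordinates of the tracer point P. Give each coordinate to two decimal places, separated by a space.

A=(0,0), D=(6.00,0)
B = A + 3.00·(cos129°, sin129°) = (-1.8880, 2.3314)
|BD| = 8.2253
circle(B,10.00) ∩ circle(D,5.00): a=8.6718, h=4.9800
  candidates: C₊=(7.8397,4.6492) cross=40.962; C₋=(5.0166,-4.9023) cross=-40.962
  mode - wants cross < 0 → take C=(5.0166,-4.9023) (cross=-40.962)
ex = (C−B)/|BC| = (0.6905,-0.7234); ey = (0.7234,0.6905)
P = B + -1.96·ex + 1.87·ey = (-1.8885,5.0404)

-1.89 5.04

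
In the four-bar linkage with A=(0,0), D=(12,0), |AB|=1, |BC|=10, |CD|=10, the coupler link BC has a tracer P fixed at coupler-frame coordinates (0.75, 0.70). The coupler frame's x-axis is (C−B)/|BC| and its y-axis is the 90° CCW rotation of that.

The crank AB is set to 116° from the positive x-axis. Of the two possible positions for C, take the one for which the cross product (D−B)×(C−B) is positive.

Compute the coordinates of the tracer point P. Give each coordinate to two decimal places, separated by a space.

-0.44 1.92

A=(0,0), D=(12.00,0)
B = A + 1.00·(cos116°, sin116°) = (-0.4384, 0.8988)
|BD| = 12.4708
circle(B,10.00) ∩ circle(D,10.00): a=6.2354, h=7.8179
  candidates: C₊=(6.3443,8.2470) cross=97.496; C₋=(5.2174,-7.3482) cross=-97.496
  mode + wants cross > 0 → take C=(6.3443,8.2470) (cross=97.496)
ex = (C−B)/|BC| = (0.6783,0.7348); ey = (-0.7348,0.6783)
P = B + 0.75·ex + 0.70·ey = (-0.4440,1.9247)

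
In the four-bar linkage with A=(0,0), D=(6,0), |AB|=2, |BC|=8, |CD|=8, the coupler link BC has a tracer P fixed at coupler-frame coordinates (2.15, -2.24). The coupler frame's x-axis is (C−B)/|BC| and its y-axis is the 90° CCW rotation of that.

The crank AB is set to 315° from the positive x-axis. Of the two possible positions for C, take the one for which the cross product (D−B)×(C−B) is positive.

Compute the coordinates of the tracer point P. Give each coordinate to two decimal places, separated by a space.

3.67 0.72

A=(0,0), D=(6.00,0)
B = A + 2.00·(cos315°, sin315°) = (1.4142, -1.4142)
|BD| = 4.7989
circle(B,8.00) ∩ circle(D,8.00): a=2.3994, h=7.6317
  candidates: C₊=(1.4581,6.5857) cross=36.624; C₋=(5.9561,-7.9999) cross=-36.624
  mode + wants cross > 0 → take C=(1.4581,6.5857) (cross=36.624)
ex = (C−B)/|BC| = (0.0055,1.0000); ey = (-1.0000,0.0055)
P = B + 2.15·ex + -2.24·ey = (3.6660,0.7235)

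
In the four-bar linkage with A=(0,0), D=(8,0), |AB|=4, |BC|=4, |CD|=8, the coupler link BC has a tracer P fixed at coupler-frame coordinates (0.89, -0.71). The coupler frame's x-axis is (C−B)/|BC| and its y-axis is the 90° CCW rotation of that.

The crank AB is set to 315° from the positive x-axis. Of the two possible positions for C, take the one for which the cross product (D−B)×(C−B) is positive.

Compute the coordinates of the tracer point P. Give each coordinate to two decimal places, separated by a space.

2.70 -1.70

A=(0,0), D=(8.00,0)
B = A + 4.00·(cos315°, sin315°) = (2.8284, -2.8284)
|BD| = 5.8945
circle(B,4.00) ∩ circle(D,8.00): a=-1.1243, h=3.8387
  candidates: C₊=(-0.0000,-0.0000) cross=22.627; C₋=(3.6840,-6.7359) cross=-22.627
  mode + wants cross > 0 → take C=(-0.0000,-0.0000) (cross=22.627)
ex = (C−B)/|BC| = (-0.7071,0.7071); ey = (-0.7071,-0.7071)
P = B + 0.89·ex + -0.71·ey = (2.7011,-1.6971)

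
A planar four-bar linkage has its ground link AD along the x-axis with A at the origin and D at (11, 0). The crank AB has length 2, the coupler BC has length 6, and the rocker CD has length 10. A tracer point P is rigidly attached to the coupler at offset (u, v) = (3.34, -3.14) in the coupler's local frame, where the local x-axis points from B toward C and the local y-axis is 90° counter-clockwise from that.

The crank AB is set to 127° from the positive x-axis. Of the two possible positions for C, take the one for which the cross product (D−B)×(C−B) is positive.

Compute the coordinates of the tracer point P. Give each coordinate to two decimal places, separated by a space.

A=(0,0), D=(11.00,0)
B = A + 2.00·(cos127°, sin127°) = (-1.2036, 1.5973)
|BD| = 12.3077
circle(B,6.00) ∩ circle(D,10.00): a=3.5539, h=4.8343
  candidates: C₊=(2.9476,5.9294) cross=59.499; C₋=(1.6928,-3.6573) cross=-59.499
  mode + wants cross > 0 → take C=(2.9476,5.9294) (cross=59.499)
ex = (C−B)/|BC| = (0.6919,0.7220); ey = (-0.7220,0.6919)
P = B + 3.34·ex + -3.14·ey = (3.3744,1.8364)

3.37 1.84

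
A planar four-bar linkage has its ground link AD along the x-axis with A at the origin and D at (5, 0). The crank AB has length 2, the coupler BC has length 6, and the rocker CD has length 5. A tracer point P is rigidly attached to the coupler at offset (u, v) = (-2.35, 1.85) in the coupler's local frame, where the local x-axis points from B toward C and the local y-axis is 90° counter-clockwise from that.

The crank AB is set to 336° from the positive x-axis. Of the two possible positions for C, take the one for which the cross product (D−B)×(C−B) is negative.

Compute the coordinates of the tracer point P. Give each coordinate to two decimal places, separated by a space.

1.32 2.13

A=(0,0), D=(5.00,0)
B = A + 2.00·(cos336°, sin336°) = (1.8271, -0.8135)
|BD| = 3.2755
circle(B,6.00) ∩ circle(D,5.00): a=3.3169, h=4.9998
  candidates: C₊=(3.7984,4.8535) cross=16.377; C₋=(6.2818,-4.8329) cross=-16.377
  mode - wants cross < 0 → take C=(6.2818,-4.8329) (cross=-16.377)
ex = (C−B)/|BC| = (0.7424,-0.6699); ey = (0.6699,0.7424)
P = B + -2.35·ex + 1.85·ey = (1.3217,2.1343)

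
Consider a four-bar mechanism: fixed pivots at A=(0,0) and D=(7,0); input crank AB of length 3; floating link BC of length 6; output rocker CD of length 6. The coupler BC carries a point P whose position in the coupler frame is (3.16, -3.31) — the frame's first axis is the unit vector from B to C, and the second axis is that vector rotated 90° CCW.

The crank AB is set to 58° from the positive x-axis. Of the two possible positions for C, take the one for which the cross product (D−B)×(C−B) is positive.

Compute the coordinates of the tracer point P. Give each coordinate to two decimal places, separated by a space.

A=(0,0), D=(7.00,0)
B = A + 3.00·(cos58°, sin58°) = (1.5898, 2.5441)
|BD| = 5.9786
circle(B,6.00) ∩ circle(D,6.00): a=2.9893, h=5.2023
  candidates: C₊=(6.5087,5.9799) cross=31.102; C₋=(2.0811,-3.4357) cross=-31.102
  mode + wants cross > 0 → take C=(6.5087,5.9799) (cross=31.102)
ex = (C−B)/|BC| = (0.8198,0.5726); ey = (-0.5726,0.8198)
P = B + 3.16·ex + -3.31·ey = (6.0758,1.6400)

6.08 1.64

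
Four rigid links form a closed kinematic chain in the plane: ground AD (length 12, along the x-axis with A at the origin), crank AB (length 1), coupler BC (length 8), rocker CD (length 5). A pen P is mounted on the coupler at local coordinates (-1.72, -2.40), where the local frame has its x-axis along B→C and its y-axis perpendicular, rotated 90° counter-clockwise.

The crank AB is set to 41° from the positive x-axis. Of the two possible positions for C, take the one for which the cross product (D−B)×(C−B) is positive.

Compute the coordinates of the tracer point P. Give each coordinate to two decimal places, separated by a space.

-0.06 -2.18

A=(0,0), D=(12.00,0)
B = A + 1.00·(cos41°, sin41°) = (0.7547, 0.6561)
|BD| = 11.2644
circle(B,8.00) ∩ circle(D,5.00): a=7.3633, h=3.1275
  candidates: C₊=(8.2877,3.3494) cross=35.230; C₋=(7.9234,-2.8950) cross=-35.230
  mode + wants cross > 0 → take C=(8.2877,3.3494) (cross=35.230)
ex = (C−B)/|BC| = (0.9416,0.3367); ey = (-0.3367,0.9416)
P = B + -1.72·ex + -2.40·ey = (-0.0569,-2.1829)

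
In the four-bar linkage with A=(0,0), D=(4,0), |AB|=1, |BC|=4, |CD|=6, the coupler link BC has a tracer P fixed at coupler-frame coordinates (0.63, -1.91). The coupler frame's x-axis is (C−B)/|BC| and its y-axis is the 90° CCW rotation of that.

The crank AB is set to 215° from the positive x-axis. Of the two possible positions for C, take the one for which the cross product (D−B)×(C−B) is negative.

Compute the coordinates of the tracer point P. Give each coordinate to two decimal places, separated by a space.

A=(0,0), D=(4.00,0)
B = A + 1.00·(cos215°, sin215°) = (-0.8192, -0.5736)
|BD| = 4.8532
circle(B,4.00) ∩ circle(D,6.00): a=0.3661, h=3.9832
  candidates: C₊=(-0.9264,3.4250) cross=19.331; C₋=(0.0151,-4.4856) cross=-19.331
  mode - wants cross < 0 → take C=(0.0151,-4.4856) (cross=-19.331)
ex = (C−B)/|BC| = (0.2086,-0.9780); ey = (0.9780,0.2086)
P = B + 0.63·ex + -1.91·ey = (-2.5558,-1.5881)

-2.56 -1.59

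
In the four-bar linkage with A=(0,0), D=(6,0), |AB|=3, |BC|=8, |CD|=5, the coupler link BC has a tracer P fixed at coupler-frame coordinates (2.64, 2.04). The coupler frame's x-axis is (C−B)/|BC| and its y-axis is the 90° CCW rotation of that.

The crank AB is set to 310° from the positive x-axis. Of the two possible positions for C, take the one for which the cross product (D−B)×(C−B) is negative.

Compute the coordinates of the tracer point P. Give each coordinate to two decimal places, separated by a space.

4.77 -0.55

A=(0,0), D=(6.00,0)
B = A + 3.00·(cos310°, sin310°) = (1.9284, -2.2981)
|BD| = 4.6754
circle(B,8.00) ∩ circle(D,5.00): a=6.5085, h=4.6519
  candidates: C₊=(5.3097,4.9521) cross=21.750; C₋=(9.8829,-3.1501) cross=-21.750
  mode - wants cross < 0 → take C=(9.8829,-3.1501) (cross=-21.750)
ex = (C−B)/|BC| = (0.9943,-0.1065); ey = (0.1065,0.9943)
P = B + 2.64·ex + 2.04·ey = (4.7706,-0.5509)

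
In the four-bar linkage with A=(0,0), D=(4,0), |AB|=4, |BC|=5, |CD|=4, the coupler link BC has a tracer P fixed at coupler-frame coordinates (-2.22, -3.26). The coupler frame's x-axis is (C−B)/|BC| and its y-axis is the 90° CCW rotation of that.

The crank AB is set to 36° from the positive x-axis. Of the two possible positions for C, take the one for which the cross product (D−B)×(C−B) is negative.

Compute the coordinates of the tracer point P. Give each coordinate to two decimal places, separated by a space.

1.80 6.02

A=(0,0), D=(4.00,0)
B = A + 4.00·(cos36°, sin36°) = (3.2361, 2.3511)
|BD| = 2.4721
circle(B,5.00) ∩ circle(D,4.00): a=3.0564, h=3.9571
  candidates: C₊=(7.9440,0.6672) cross=9.783; C₋=(0.4171,-1.7784) cross=-9.783
  mode - wants cross < 0 → take C=(0.4171,-1.7784) (cross=-9.783)
ex = (C−B)/|BC| = (-0.5638,-0.8259); ey = (0.8259,-0.5638)
P = B + -2.22·ex + -3.26·ey = (1.7952,6.0226)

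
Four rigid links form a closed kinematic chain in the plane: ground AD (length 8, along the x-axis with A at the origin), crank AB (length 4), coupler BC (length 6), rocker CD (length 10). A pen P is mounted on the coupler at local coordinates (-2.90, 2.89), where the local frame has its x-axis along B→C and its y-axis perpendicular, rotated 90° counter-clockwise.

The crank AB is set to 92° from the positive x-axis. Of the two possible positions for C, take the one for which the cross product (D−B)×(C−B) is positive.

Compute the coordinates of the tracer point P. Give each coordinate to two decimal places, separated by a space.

A=(0,0), D=(8.00,0)
B = A + 4.00·(cos92°, sin92°) = (-0.1396, 3.9976)
|BD| = 9.0683
circle(B,6.00) ∩ circle(D,10.00): a=1.0053, h=5.9152
  candidates: C₊=(3.3704,8.8638) cross=53.640; C₋=(-1.8448,-1.7550) cross=-53.640
  mode + wants cross > 0 → take C=(3.3704,8.8638) (cross=53.640)
ex = (C−B)/|BC| = (0.5850,0.8110); ey = (-0.8110,0.5850)
P = B + -2.90·ex + 2.89·ey = (-4.1800,3.3362)

-4.18 3.34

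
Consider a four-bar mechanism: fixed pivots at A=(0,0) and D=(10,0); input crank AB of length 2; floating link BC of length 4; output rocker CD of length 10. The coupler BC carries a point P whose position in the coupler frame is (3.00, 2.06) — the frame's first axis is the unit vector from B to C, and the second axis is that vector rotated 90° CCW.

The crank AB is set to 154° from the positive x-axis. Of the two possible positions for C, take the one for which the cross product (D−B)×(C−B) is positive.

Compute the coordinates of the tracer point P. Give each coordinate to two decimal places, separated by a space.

A=(0,0), D=(10.00,0)
B = A + 2.00·(cos154°, sin154°) = (-1.7976, 0.8767)
|BD| = 11.8301
circle(B,4.00) ∩ circle(D,10.00): a=2.3648, h=3.2261
  candidates: C₊=(0.7998,3.9187) cross=38.165; C₋=(0.3216,-2.5157) cross=-38.165
  mode + wants cross > 0 → take C=(0.7998,3.9187) (cross=38.165)
ex = (C−B)/|BC| = (0.6493,0.7605); ey = (-0.7605,0.6493)
P = B + 3.00·ex + 2.06·ey = (-1.4162,4.4959)

-1.42 4.50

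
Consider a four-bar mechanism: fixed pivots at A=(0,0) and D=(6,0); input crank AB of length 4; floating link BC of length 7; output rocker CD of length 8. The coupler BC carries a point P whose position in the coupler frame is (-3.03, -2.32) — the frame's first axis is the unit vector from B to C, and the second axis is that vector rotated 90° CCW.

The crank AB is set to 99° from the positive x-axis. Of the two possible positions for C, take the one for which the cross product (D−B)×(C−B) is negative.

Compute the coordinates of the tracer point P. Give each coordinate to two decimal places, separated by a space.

-2.59 7.22

A=(0,0), D=(6.00,0)
B = A + 4.00·(cos99°, sin99°) = (-0.6257, 3.9508)
|BD| = 7.7142
circle(B,7.00) ∩ circle(D,8.00): a=2.8849, h=6.3779
  candidates: C₊=(5.1185,7.9513) cross=49.200; C₋=(-1.4143,-3.0047) cross=-49.200
  mode - wants cross < 0 → take C=(-1.4143,-3.0047) (cross=-49.200)
ex = (C−B)/|BC| = (-0.1127,-0.9936); ey = (0.9936,-0.1127)
P = B + -3.03·ex + -2.32·ey = (-2.5896,7.2228)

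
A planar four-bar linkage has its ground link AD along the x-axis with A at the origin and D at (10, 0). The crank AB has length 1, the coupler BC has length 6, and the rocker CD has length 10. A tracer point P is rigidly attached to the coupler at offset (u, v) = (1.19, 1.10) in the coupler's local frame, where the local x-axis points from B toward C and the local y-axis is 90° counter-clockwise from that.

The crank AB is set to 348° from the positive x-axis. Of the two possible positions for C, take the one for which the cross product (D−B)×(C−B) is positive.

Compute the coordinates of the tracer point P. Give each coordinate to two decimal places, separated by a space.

A=(0,0), D=(10.00,0)
B = A + 1.00·(cos348°, sin348°) = (0.9781, -0.2079)
|BD| = 9.0242
circle(B,6.00) ∩ circle(D,10.00): a=0.9661, h=5.9217
  candidates: C₊=(1.8076,5.7345) cross=53.439; C₋=(2.0804,-6.1058) cross=-53.439
  mode + wants cross > 0 → take C=(1.8076,5.7345) (cross=53.439)
ex = (C−B)/|BC| = (0.1382,0.9904); ey = (-0.9904,0.1382)
P = B + 1.19·ex + 1.10·ey = (0.0532,1.1227)

0.05 1.12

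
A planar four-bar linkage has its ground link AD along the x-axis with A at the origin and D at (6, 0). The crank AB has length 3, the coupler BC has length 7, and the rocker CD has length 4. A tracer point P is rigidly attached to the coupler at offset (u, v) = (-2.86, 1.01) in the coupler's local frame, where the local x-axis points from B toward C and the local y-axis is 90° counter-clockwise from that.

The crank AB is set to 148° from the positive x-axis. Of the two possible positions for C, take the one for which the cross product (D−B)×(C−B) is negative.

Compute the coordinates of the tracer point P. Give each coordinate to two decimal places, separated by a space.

A=(0,0), D=(6.00,0)
B = A + 3.00·(cos148°, sin148°) = (-2.5441, 1.5898)
|BD| = 8.6908
circle(B,7.00) ∩ circle(D,4.00): a=6.2440, h=3.1643
  candidates: C₊=(4.1733,3.5585) cross=27.501; C₋=(3.0156,-2.6634) cross=-27.501
  mode - wants cross < 0 → take C=(3.0156,-2.6634) (cross=-27.501)
ex = (C−B)/|BC| = (0.7943,-0.6076); ey = (0.6076,0.7943)
P = B + -2.86·ex + 1.01·ey = (-4.2020,4.1297)

-4.20 4.13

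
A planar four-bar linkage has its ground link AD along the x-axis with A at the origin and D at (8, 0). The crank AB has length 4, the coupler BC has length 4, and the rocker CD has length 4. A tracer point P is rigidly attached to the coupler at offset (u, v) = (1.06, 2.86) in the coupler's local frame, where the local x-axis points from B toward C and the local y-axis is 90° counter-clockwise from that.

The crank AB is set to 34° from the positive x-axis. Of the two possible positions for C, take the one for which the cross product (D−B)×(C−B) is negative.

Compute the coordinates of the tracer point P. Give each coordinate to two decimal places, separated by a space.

A=(0,0), D=(8.00,0)
B = A + 4.00·(cos34°, sin34°) = (3.3162, 2.2368)
|BD| = 5.1905
circle(B,4.00) ∩ circle(D,4.00): a=2.5953, h=3.0438
  candidates: C₊=(6.9697,3.8650) cross=15.799; C₋=(4.3464,-1.6283) cross=-15.799
  mode - wants cross < 0 → take C=(4.3464,-1.6283) (cross=-15.799)
ex = (C−B)/|BC| = (0.2576,-0.9663); ey = (0.9663,0.2576)
P = B + 1.06·ex + 2.86·ey = (6.3527,1.9492)

6.35 1.95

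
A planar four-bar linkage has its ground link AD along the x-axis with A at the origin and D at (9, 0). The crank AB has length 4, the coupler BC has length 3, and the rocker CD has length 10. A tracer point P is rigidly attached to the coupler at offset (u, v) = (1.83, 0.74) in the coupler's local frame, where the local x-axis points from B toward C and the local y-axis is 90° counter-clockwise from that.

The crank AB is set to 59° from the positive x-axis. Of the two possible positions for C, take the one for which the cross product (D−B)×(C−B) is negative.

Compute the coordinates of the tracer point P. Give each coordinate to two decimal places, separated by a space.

A=(0,0), D=(9.00,0)
B = A + 4.00·(cos59°, sin59°) = (2.0602, 3.4287)
|BD| = 7.7406
circle(B,3.00) ∩ circle(D,10.00): a=-2.0078, h=2.2291
  candidates: C₊=(1.2475,6.3165) cross=17.255; C₋=(-0.7273,2.3195) cross=-17.255
  mode - wants cross < 0 → take C=(-0.7273,2.3195) (cross=-17.255)
ex = (C−B)/|BC| = (-0.9291,-0.3697); ey = (0.3697,-0.9291)
P = B + 1.83·ex + 0.74·ey = (0.6334,2.0645)

0.63 2.06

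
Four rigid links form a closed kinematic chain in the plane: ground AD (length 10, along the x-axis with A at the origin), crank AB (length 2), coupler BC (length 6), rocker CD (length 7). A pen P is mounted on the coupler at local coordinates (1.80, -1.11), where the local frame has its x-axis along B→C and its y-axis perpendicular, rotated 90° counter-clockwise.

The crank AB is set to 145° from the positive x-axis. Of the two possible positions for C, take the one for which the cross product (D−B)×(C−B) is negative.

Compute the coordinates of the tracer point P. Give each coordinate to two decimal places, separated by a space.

-0.76 -0.78

A=(0,0), D=(10.00,0)
B = A + 2.00·(cos145°, sin145°) = (-1.6383, 1.1472)
|BD| = 11.6947
circle(B,6.00) ∩ circle(D,7.00): a=5.2915, h=2.8283
  candidates: C₊=(3.9052,3.4428) cross=33.077; C₋=(3.3503,-2.1866) cross=-33.077
  mode - wants cross < 0 → take C=(3.3503,-2.1866) (cross=-33.077)
ex = (C−B)/|BC| = (0.8314,-0.5556); ey = (0.5556,0.8314)
P = B + 1.80·ex + -1.11·ey = (-0.7585,-0.7759)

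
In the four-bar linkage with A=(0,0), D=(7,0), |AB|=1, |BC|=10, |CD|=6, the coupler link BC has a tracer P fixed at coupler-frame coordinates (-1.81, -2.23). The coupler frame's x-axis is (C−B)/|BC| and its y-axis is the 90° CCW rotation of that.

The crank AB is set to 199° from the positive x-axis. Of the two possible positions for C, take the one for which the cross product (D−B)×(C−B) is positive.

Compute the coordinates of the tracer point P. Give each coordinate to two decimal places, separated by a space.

A=(0,0), D=(7.00,0)
B = A + 1.00·(cos199°, sin199°) = (-0.9455, -0.3256)
|BD| = 7.9522
circle(B,10.00) ∩ circle(D,6.00): a=8.0001, h=5.9998
  candidates: C₊=(6.8023,5.9967) cross=47.712; C₋=(7.2936,-5.9928) cross=-47.712
  mode + wants cross > 0 → take C=(6.8023,5.9967) (cross=47.712)
ex = (C−B)/|BC| = (0.7748,0.6322); ey = (-0.6322,0.7748)
P = B + -1.81·ex + -2.23·ey = (-0.9380,-3.1977)

-0.94 -3.20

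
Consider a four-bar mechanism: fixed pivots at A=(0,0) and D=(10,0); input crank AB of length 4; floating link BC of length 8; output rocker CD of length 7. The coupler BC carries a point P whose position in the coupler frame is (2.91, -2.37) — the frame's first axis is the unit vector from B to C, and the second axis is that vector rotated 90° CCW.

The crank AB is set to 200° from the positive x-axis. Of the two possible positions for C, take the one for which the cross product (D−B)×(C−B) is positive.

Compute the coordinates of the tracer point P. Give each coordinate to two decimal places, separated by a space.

A=(0,0), D=(10.00,0)
B = A + 4.00·(cos200°, sin200°) = (-3.7588, -1.3681)
|BD| = 13.8266
circle(B,8.00) ∩ circle(D,7.00): a=7.4557, h=2.9003
  candidates: C₊=(3.3734,2.2557) cross=40.102; C₋=(3.9474,-3.5165) cross=-40.102
  mode + wants cross > 0 → take C=(3.3734,2.2557) (cross=40.102)
ex = (C−B)/|BC| = (0.8915,0.4530); ey = (-0.4530,0.8915)
P = B + 2.91·ex + -2.37·ey = (-0.0909,-2.1628)

-0.09 -2.16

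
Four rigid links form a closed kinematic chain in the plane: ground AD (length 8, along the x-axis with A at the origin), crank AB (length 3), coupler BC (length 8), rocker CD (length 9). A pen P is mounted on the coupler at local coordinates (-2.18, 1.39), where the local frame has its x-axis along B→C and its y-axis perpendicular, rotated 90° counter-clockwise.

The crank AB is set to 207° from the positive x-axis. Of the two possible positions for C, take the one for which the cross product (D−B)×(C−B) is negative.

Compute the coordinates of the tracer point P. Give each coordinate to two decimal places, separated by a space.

-3.11 1.19

A=(0,0), D=(8.00,0)
B = A + 3.00·(cos207°, sin207°) = (-2.6730, -1.3620)
|BD| = 10.7596
circle(B,8.00) ∩ circle(D,9.00): a=4.5898, h=6.5524
  candidates: C₊=(1.0504,5.7187) cross=70.501; C₋=(2.7093,-7.2807) cross=-70.501
  mode - wants cross < 0 → take C=(2.7093,-7.2807) (cross=-70.501)
ex = (C−B)/|BC| = (0.6728,-0.7398); ey = (0.7398,0.6728)
P = B + -2.18·ex + 1.39·ey = (-3.1113,1.1860)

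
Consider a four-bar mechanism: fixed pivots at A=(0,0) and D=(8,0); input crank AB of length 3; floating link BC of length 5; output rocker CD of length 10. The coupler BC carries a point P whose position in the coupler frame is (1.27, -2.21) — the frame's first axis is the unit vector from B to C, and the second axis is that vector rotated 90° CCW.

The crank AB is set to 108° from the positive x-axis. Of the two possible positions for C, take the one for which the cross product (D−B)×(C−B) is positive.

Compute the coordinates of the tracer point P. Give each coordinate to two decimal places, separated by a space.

A=(0,0), D=(8.00,0)
B = A + 3.00·(cos108°, sin108°) = (-0.9271, 2.8532)
|BD| = 9.3719
circle(B,5.00) ∩ circle(D,10.00): a=0.6846, h=4.9529
  candidates: C₊=(1.2329,7.3625) cross=46.418; C₋=(-1.7828,-2.0731) cross=-46.418
  mode + wants cross > 0 → take C=(1.2329,7.3625) (cross=46.418)
ex = (C−B)/|BC| = (0.4320,0.9019); ey = (-0.9019,0.4320)
P = B + 1.27·ex + -2.21·ey = (1.6147,3.0438)

1.61 3.04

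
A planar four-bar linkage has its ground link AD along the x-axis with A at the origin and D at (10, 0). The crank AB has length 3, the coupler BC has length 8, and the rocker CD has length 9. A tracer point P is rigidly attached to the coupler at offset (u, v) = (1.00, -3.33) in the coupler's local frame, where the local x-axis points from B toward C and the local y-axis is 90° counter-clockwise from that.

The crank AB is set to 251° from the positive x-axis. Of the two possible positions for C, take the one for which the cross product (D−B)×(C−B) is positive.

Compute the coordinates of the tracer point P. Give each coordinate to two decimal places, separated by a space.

A=(0,0), D=(10.00,0)
B = A + 3.00·(cos251°, sin251°) = (-0.9767, -2.8366)
|BD| = 11.3373
circle(B,8.00) ∩ circle(D,9.00): a=4.9189, h=6.3091
  candidates: C₊=(2.2072,4.5025) cross=71.528; C₋=(5.3643,-7.7143) cross=-71.528
  mode + wants cross > 0 → take C=(2.2072,4.5025) (cross=71.528)
ex = (C−B)/|BC| = (0.3980,0.9174); ey = (-0.9174,0.3980)
P = B + 1.00·ex + -3.33·ey = (2.4762,-3.2445)

2.48 -3.24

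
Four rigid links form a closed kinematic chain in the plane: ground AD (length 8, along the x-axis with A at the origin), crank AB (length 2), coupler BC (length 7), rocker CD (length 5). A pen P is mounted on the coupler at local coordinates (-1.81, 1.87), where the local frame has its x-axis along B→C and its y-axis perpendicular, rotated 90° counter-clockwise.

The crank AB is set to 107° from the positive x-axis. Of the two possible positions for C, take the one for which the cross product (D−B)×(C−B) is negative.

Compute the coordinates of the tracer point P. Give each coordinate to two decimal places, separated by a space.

-0.44 4.51

A=(0,0), D=(8.00,0)
B = A + 2.00·(cos107°, sin107°) = (-0.5847, 1.9126)
|BD| = 8.7952
circle(B,7.00) ∩ circle(D,5.00): a=5.7620, h=3.9749
  candidates: C₊=(5.9037,4.5393) cross=34.960; C₋=(4.1750,-3.2201) cross=-34.960
  mode - wants cross < 0 → take C=(4.1750,-3.2201) (cross=-34.960)
ex = (C−B)/|BC| = (0.6800,-0.7332); ey = (0.7332,0.6800)
P = B + -1.81·ex + 1.87·ey = (-0.4443,4.5113)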